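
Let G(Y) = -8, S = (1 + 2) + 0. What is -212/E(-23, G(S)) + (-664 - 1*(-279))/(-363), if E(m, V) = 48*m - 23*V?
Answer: 9799/7590 ≈ 1.2910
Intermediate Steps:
S = 3 (S = 3 + 0 = 3)
E(m, V) = -23*V + 48*m
-212/E(-23, G(S)) + (-664 - 1*(-279))/(-363) = -212/(-23*(-8) + 48*(-23)) + (-664 - 1*(-279))/(-363) = -212/(184 - 1104) + (-664 + 279)*(-1/363) = -212/(-920) - 385*(-1/363) = -212*(-1/920) + 35/33 = 53/230 + 35/33 = 9799/7590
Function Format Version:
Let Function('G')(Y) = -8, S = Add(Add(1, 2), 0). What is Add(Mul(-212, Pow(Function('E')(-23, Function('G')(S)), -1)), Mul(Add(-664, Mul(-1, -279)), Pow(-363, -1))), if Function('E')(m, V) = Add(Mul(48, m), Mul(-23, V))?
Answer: Rational(9799, 7590) ≈ 1.2910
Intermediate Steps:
S = 3 (S = Add(3, 0) = 3)
Function('E')(m, V) = Add(Mul(-23, V), Mul(48, m))
Add(Mul(-212, Pow(Function('E')(-23, Function('G')(S)), -1)), Mul(Add(-664, Mul(-1, -279)), Pow(-363, -1))) = Add(Mul(-212, Pow(Add(Mul(-23, -8), Mul(48, -23)), -1)), Mul(Add(-664, Mul(-1, -279)), Pow(-363, -1))) = Add(Mul(-212, Pow(Add(184, -1104), -1)), Mul(Add(-664, 279), Rational(-1, 363))) = Add(Mul(-212, Pow(-920, -1)), Mul(-385, Rational(-1, 363))) = Add(Mul(-212, Rational(-1, 920)), Rational(35, 33)) = Add(Rational(53, 230), Rational(35, 33)) = Rational(9799, 7590)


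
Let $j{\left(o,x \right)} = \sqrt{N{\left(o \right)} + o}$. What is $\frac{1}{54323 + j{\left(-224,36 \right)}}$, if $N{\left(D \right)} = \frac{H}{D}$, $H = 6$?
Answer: $\frac{6084176}{330510717939} - \frac{4 i \sqrt{175637}}{330510717939} \approx 1.8408 \cdot 10^{-5} - 5.072 \cdot 10^{-9} i$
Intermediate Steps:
$N{\left(D \right)} = \frac{6}{D}$
$j{\left(o,x \right)} = \sqrt{o + \frac{6}{o}}$ ($j{\left(o,x \right)} = \sqrt{\frac{6}{o} + o} = \sqrt{o + \frac{6}{o}}$)
$\frac{1}{54323 + j{\left(-224,36 \right)}} = \frac{1}{54323 + \sqrt{-224 + \frac{6}{-224}}} = \frac{1}{54323 + \sqrt{-224 + 6 \left(- \frac{1}{224}\right)}} = \frac{1}{54323 + \sqrt{-224 - \frac{3}{112}}} = \frac{1}{54323 + \sqrt{- \frac{25091}{112}}} = \frac{1}{54323 + \frac{i \sqrt{175637}}{28}}$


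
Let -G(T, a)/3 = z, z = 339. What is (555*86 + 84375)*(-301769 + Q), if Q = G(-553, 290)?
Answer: -39999544530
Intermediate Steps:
G(T, a) = -1017 (G(T, a) = -3*339 = -1017)
Q = -1017
(555*86 + 84375)*(-301769 + Q) = (555*86 + 84375)*(-301769 - 1017) = (47730 + 84375)*(-302786) = 132105*(-302786) = -39999544530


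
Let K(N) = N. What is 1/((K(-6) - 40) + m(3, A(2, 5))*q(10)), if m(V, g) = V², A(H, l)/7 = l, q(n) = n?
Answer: 1/44 ≈ 0.022727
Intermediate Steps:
A(H, l) = 7*l
1/((K(-6) - 40) + m(3, A(2, 5))*q(10)) = 1/((-6 - 40) + 3²*10) = 1/(-46 + 9*10) = 1/(-46 + 90) = 1/44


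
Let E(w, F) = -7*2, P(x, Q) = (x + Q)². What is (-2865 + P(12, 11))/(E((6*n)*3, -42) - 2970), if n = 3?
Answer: 292/373 ≈ 0.78284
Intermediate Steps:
P(x, Q) = (Q + x)²
E(w, F) = -14
(-2865 + P(12, 11))/(E((6*n)*3, -42) - 2970) = (-2865 + (11 + 12)²)/(-14 - 2970) = (-2865 + 23²)/(-2984) = (-2865 + 529)*(-1/2984) = -2336*(-1/2984) = 292/373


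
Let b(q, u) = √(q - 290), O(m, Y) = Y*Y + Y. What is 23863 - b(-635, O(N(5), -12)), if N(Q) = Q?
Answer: 23863 - 5*I*√37 ≈ 23863.0 - 30.414*I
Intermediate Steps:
O(m, Y) = Y + Y² (O(m, Y) = Y² + Y = Y + Y²)
b(q, u) = √(-290 + q)
23863 - b(-635, O(N(5), -12)) = 23863 - √(-290 - 635) = 23863 - √(-925) = 23863 - 5*I*√37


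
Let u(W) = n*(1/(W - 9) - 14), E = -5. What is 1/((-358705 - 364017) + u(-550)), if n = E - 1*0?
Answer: -559/403962463 ≈ -1.3838e-6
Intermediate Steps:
n = -5 (n = -5 - 1*0 = -5 + 0 = -5)
u(W) = 70 - 5/(-9 + W) (u(W) = -5*(1/(W - 9) - 14) = -5*(1/(-9 + W) - 14) = -5*(-14 + 1/(-9 + W)) = 70 - 5/(-9 + W))
1/((-358705 - 364017) + u(-550)) = 1/((-358705 - 364017) + 5*(-127 + 14*(-550))/(-9 - 550)) = 1/(-722722 + 5*(-127 - 7700)/(-559)) = 1/(-722722 + 5*(-1/559)*(-7827)) = 1/(-722722 + 39135/559) = 1/(-403962463/559) = -559/403962463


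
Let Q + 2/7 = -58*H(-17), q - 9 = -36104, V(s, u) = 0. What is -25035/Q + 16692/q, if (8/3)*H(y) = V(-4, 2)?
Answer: 6325434891/72190 ≈ 87622.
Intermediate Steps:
q = -36095 (q = 9 - 36104 = -36095)
H(y) = 0 (H(y) = (3/8)*0 = 0)
Q = -2/7 (Q = -2/7 - 58*0 = -2/7 + 0 = -2/7 ≈ -0.28571)
-25035/Q + 16692/q = -25035/(-2/7) + 16692/(-36095) = -25035*(-7/2) + 16692*(-1/36095) = 175245/2 - 16692/36095 = 6325434891/72190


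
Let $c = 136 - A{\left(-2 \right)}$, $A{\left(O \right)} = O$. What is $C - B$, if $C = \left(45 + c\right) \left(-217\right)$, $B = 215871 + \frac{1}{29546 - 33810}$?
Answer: $- \frac{1089801647}{4264} \approx -2.5558 \cdot 10^{5}$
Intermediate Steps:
$c = 138$ ($c = 136 - -2 = 136 + 2 = 138$)
$B = \frac{920473943}{4264}$ ($B = 215871 + \frac{1}{-4264} = 215871 - \frac{1}{4264} = \frac{920473943}{4264} \approx 2.1587 \cdot 10^{5}$)
$C = -39711$ ($C = \left(45 + 138\right) \left(-217\right) = 183 \left(-217\right) = -39711$)
$C - B = -39711 - \frac{920473943}{4264} = - \frac{1089801647}{4264}$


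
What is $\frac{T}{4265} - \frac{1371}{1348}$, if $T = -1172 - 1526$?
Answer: $- \frac{9484219}{5749220} \approx -1.6497$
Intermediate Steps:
$T = -2698$ ($T = -1172 - 1526 = -2698$)
$\frac{T}{4265} - \frac{1371}{1348} = - \frac{2698}{4265} - \frac{1371}{1348} = - \frac{9484219}{5749220}$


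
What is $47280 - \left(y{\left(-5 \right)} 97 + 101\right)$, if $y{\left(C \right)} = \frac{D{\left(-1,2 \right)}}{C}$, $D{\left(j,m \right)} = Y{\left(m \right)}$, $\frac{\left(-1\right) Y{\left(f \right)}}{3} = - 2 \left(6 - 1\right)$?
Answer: $47761$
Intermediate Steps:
$Y{\left(f \right)} = 30$ ($Y{\left(f \right)} = - 3 \left(- 2 \left(6 - 1\right)\right) = - 3 \left(\left(-2\right) 5\right) = \left(-3\right) \left(-10\right) = 30$)
$D{\left(j,m \right)} = 30$
$y{\left(C \right)} = \frac{30}{C}$
$47280 - \left(y{\left(-5 \right)} 97 + 101\right) = 47280 - \left(\frac{30}{-5} \cdot 97 + 101\right) = 47280 - \left(30 \left(- \frac{1}{5}\right) 97 + 101\right) = 47280 - \left(\left(-6\right) 97 + 101\right) = 47280 - \left(-582 + 101\right) = 47280 - -481 = 47280 + 481 = 47761$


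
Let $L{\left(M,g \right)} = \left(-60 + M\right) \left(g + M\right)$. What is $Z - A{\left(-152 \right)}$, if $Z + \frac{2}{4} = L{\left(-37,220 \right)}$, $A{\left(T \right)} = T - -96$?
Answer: $- \frac{35391}{2} \approx -17696.0$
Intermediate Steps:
$A{\left(T \right)} = 96 + T$ ($A{\left(T \right)} = T + 96 = 96 + T$)
$L{\left(M,g \right)} = \left(-60 + M\right) \left(M + g\right)$
$Z = - \frac{35503}{2}$ ($Z = - \frac{1}{2} - \left(19120 - 1369\right) = - \frac{1}{2} + \left(1369 + 2220 - 13200 - 8140\right) = - \frac{1}{2} - 17751 = - \frac{35503}{2} \approx -17752.0$)
$Z - A{\left(-152 \right)} = - \frac{35503}{2} - \left(96 - 152\right) = - \frac{35503}{2} - -56 = - \frac{35503}{2} + 56 = - \frac{35391}{2}$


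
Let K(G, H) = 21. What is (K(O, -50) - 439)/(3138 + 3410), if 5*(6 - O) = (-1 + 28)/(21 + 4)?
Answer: -209/3274 ≈ -0.063836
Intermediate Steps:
O = 723/125 (O = 6 - (-1 + 28)/(5*(21 + 4)) = 6 - 27/(5*25) = 6 - ⅕*27/25 = 6 - 27/125 = 723/125 ≈ 5.7840)
(K(O, -50) - 439)/(3138 + 3410) = (21 - 439)/(3138 + 3410) = -418/6548 = -418*1/6548 = -209/3274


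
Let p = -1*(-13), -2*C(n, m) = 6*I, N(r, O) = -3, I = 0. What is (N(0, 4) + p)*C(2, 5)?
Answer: 0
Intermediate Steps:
C(n, m) = 0 (C(n, m) = -3*0 = -1/2*0 = 0)
p = 13
(N(0, 4) + p)*C(2, 5) = (-3 + 13)*0 = 10*0 = 0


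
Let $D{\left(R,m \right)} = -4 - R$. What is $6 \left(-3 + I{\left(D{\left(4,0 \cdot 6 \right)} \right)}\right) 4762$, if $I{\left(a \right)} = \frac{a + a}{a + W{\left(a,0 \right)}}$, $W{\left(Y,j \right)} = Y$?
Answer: $-57144$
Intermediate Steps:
$I{\left(a \right)} = 1$ ($I{\left(a \right)} = \frac{a + a}{a + a} = \frac{2 a}{2 a} = 2 a \frac{1}{2 a} = 1$)
$6 \left(-3 + I{\left(D{\left(4,0 \cdot 6 \right)} \right)}\right) 4762 = 6 \left(-3 + 1\right) 4762 = 6 \left(-2\right) 4762 = \left(-12\right) 4762 = -57144$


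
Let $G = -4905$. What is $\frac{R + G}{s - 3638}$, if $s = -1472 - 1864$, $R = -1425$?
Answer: $\frac{3165}{3487} \approx 0.90766$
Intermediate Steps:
$s = -3336$ ($s = -1472 - 1864 = -3336$)
$\frac{R + G}{s - 3638} = \frac{-1425 - 4905}{-3336 - 3638} = - \frac{6330}{-6974} = \left(-6330\right) \left(- \frac{1}{6974}\right) = \frac{3165}{3487}$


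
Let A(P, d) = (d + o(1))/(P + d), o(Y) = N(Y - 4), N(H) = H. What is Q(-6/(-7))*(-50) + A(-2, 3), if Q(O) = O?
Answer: -300/7 ≈ -42.857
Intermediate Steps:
o(Y) = -4 + Y (o(Y) = Y - 4 = -4 + Y)
A(P, d) = (-3 + d)/(P + d) (A(P, d) = (d + (-4 + 1))/(P + d) = (d - 3)/(P + d) = (-3 + d)/(P + d))
Q(-6/(-7))*(-50) + A(-2, 3) = -6/(-7)*(-50) + (-3 + 3)/(-2 + 3) = -6*(-⅐)*(-50) + 0/1 = (6/7)*(-50) + 1*0 = -300/7 + 0 = -300/7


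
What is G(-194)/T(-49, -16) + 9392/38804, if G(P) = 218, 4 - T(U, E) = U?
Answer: 2239262/514153 ≈ 4.3552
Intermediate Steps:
T(U, E) = 4 - U
G(-194)/T(-49, -16) + 9392/38804 = 218/(4 - 1*(-49)) + 9392/38804 = 218/(4 + 49) + 9392*(1/38804) = 218/53 + 2348/9701 = 2239262/514153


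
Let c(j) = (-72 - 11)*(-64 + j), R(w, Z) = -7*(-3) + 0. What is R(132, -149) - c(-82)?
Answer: -12097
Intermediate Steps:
R(w, Z) = 21 (R(w, Z) = 21 + 0 = 21)
c(j) = 5312 - 83*j (c(j) = -83*(-64 + j) = 5312 - 83*j)
R(132, -149) - c(-82) = 21 - (5312 - 83*(-82)) = 21 - (5312 + 6806) = 21 - 1*12118 = 21 - 12118 = -12097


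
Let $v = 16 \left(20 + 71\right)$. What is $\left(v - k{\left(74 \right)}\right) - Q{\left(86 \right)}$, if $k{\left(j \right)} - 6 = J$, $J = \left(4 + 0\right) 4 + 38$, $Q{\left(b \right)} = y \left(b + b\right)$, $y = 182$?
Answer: $-29908$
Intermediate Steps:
$Q{\left(b \right)} = 364 b$ ($Q{\left(b \right)} = 182 \left(b + b\right) = 182 \cdot 2 b = 364 b$)
$J = 54$ ($J = 4 \cdot 4 + 38 = 16 + 38 = 54$)
$k{\left(j \right)} = 60$ ($k{\left(j \right)} = 6 + 54 = 60$)
$v = 1456$ ($v = 16 \cdot 91 = 1456$)
$\left(v - k{\left(74 \right)}\right) - Q{\left(86 \right)} = \left(1456 - 60\right) - 364 \cdot 86 = \left(1456 - 60\right) - 31304 = 1396 - 31304 = -29908$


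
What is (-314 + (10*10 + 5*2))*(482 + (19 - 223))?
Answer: -56712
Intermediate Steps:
(-314 + (10*10 + 5*2))*(482 + (19 - 223)) = (-314 + (100 + 10))*(482 - 204) = (-314 + 110)*278 = -204*278 = -56712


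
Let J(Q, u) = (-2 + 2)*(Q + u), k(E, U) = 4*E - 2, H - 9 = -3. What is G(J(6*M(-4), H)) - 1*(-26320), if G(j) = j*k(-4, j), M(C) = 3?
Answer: 26320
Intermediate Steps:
H = 6 (H = 9 - 3 = 6)
k(E, U) = -2 + 4*E
J(Q, u) = 0 (J(Q, u) = 0*(Q + u) = 0)
G(j) = -18*j (G(j) = j*(-2 + 4*(-4)) = j*(-2 - 16) = j*(-18) = -18*j)
G(J(6*M(-4), H)) - 1*(-26320) = -18*0 - 1*(-26320) = 0 + 26320 = 26320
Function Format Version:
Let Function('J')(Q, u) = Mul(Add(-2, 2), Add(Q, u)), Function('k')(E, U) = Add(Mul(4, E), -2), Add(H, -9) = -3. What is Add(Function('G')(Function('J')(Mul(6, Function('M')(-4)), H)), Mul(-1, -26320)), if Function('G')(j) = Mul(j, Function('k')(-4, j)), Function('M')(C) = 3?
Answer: 26320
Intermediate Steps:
H = 6 (H = Add(9, -3) = 6)
Function('k')(E, U) = Add(-2, Mul(4, E))
Function('J')(Q, u) = 0 (Function('J')(Q, u) = Mul(0, Add(Q, u)) = 0)
Function('G')(j) = Mul(-18, j) (Function('G')(j) = Mul(j, Add(-2, Mul(4, -4))) = Mul(j, Add(-2, -16)) = Mul(j, -18) = Mul(-18, j))
Add(Function('G')(Function('J')(Mul(6, Function('M')(-4)), H)), Mul(-1, -26320)) = Add(Mul(-18, 0), Mul(-1, -26320)) = Add(0, 26320) = 26320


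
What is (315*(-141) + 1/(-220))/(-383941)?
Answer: 9771301/84467020 ≈ 0.11568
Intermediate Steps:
(315*(-141) + 1/(-220))/(-383941) = (-44415 - 1/220)*(-1/383941) = -9771301/220*(-1/383941) = 9771301/84467020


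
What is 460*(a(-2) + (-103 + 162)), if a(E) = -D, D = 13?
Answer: 21160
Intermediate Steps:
a(E) = -13 (a(E) = -1*13 = -13)
460*(a(-2) + (-103 + 162)) = 460*(-13 + (-103 + 162)) = 460*(-13 + 59) = 460*46 = 21160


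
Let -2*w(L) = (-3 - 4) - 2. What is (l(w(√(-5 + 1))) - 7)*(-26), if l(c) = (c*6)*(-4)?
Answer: 2990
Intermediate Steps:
w(L) = 9/2 (w(L) = -((-3 - 4) - 2)/2 = -(-7 - 2)/2 = -½*(-9) = 9/2)
l(c) = -24*c (l(c) = (6*c)*(-4) = -24*c)
(l(w(√(-5 + 1))) - 7)*(-26) = (-24*9/2 - 7)*(-26) = (-108 - 7)*(-26) = -115*(-26) = 2990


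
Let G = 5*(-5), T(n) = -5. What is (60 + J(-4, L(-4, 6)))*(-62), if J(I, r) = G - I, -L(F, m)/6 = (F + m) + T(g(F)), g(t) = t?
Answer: -2418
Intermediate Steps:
G = -25
L(F, m) = 30 - 6*F - 6*m (L(F, m) = -6*((F + m) - 5) = -6*(-5 + F + m) = 30 - 6*F - 6*m)
J(I, r) = -25 - I
(60 + J(-4, L(-4, 6)))*(-62) = (60 + (-25 - 1*(-4)))*(-62) = (60 + (-25 + 4))*(-62) = (60 - 21)*(-62) = 39*(-62) = -2418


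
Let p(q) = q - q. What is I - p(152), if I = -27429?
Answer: -27429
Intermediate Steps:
p(q) = 0
I - p(152) = -27429 - 1*0 = -27429 + 0 = -27429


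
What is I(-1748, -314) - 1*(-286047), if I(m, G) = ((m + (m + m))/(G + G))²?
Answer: 7052491224/24649 ≈ 2.8612e+5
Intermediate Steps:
I(m, G) = 9*m²/(4*G²) (I(m, G) = ((m + 2*m)/((2*G)))² = ((3*m)*(1/(2*G)))² = (3*m/(2*G))² = 9*m²/(4*G²))
I(-1748, -314) - 1*(-286047) = (9/4)*(-1748)²/(-314)² - 1*(-286047) = (9/4)*(1/98596)*3055504 + 286047 = 1718721/24649 + 286047 = 7052491224/24649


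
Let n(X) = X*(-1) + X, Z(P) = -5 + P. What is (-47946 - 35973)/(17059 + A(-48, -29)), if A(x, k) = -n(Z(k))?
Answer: -83919/17059 ≈ -4.9193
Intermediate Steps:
n(X) = 0 (n(X) = -X + X = 0)
A(x, k) = 0 (A(x, k) = -1*0 = 0)
(-47946 - 35973)/(17059 + A(-48, -29)) = (-47946 - 35973)/(17059 + 0) = -83919/17059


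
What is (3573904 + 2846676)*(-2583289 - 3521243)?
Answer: -39194636068560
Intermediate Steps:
(3573904 + 2846676)*(-2583289 - 3521243) = 6420580*(-6104532) = -39194636068560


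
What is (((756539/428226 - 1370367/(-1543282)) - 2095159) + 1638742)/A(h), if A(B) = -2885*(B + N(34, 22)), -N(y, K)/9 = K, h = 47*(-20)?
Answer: -37704016963275788/271216692618282645 ≈ -0.13902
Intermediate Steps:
h = -940
N(y, K) = -9*K
A(B) = 571230 - 2885*B (A(B) = -2885*(B - 9*22) = -2885*(B - 198) = -2885*(-198 + B) = 571230 - 2885*B)
(((756539/428226 - 1370367/(-1543282)) - 2095159) + 1638742)/A(h) = (((756539/428226 - 1370367/(-1543282)) - 2095159) + 1638742)/(571230 - 2885*(-940)) = (((756539*(1/428226) - 1370367*(-1/1543282)) - 2095159) + 1638742)/(571230 + 2711900) = (((756539/428226 + 1370367/1543282) - 2095159) + 1638742)/3283130 = ((438594949985/165218369433 - 2095159) + 1638742)*(1/3283130) = (-346158315087924862/165218369433 + 1638742)*(1/3283130) = -75408033926551576/165218369433*1/3283130 = -37704016963275788/271216692618282645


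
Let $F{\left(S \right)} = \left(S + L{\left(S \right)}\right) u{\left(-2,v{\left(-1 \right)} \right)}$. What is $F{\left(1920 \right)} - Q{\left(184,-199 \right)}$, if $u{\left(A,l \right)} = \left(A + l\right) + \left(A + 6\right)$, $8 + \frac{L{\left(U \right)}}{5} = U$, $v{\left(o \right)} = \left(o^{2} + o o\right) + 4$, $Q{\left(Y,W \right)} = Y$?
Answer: $91656$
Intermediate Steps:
$v{\left(o \right)} = 4 + 2 o^{2}$ ($v{\left(o \right)} = \left(o^{2} + o^{2}\right) + 4 = 2 o^{2} + 4 = 4 + 2 o^{2}$)
$L{\left(U \right)} = -40 + 5 U$
$u{\left(A,l \right)} = 6 + l + 2 A$ ($u{\left(A,l \right)} = \left(A + l\right) + \left(6 + A\right) = 6 + l + 2 A$)
$F{\left(S \right)} = -320 + 48 S$ ($F{\left(S \right)} = \left(S + \left(-40 + 5 S\right)\right) \left(6 + \left(4 + 2 \left(-1\right)^{2}\right) + 2 \left(-2\right)\right) = \left(-40 + 6 S\right) \left(6 + \left(4 + 2 \cdot 1\right) - 4\right) = \left(-40 + 6 S\right) \left(6 + \left(4 + 2\right) - 4\right) = \left(-40 + 6 S\right) \left(6 + 6 - 4\right) = \left(-40 + 6 S\right) 8 = -320 + 48 S$)
$F{\left(1920 \right)} - Q{\left(184,-199 \right)} = \left(-320 + 48 \cdot 1920\right) - 184 = \left(-320 + 92160\right) - 184 = 91840 - 184 = 91656$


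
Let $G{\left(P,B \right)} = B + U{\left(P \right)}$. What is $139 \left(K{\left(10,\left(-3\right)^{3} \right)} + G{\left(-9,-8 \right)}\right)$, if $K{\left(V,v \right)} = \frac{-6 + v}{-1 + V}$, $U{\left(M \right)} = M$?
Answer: $- \frac{8618}{3} \approx -2872.7$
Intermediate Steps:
$K{\left(V,v \right)} = \frac{-6 + v}{-1 + V}$
$G{\left(P,B \right)} = B + P$
$139 \left(K{\left(10,\left(-3\right)^{3} \right)} + G{\left(-9,-8 \right)}\right) = 139 \left(\frac{-6 + \left(-3\right)^{3}}{-1 + 10} - 17\right) = 139 \left(\frac{-6 - 27}{9} - 17\right) = 139 \left(\frac{1}{9} \left(-33\right) - 17\right) = 139 \left(- \frac{11}{3} - 17\right) = 139 \left(- \frac{62}{3}\right) = - \frac{8618}{3}$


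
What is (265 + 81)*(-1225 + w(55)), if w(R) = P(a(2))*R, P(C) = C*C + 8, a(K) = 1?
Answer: -252580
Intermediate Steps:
P(C) = 8 + C² (P(C) = C² + 8 = 8 + C²)
w(R) = 9*R (w(R) = (8 + 1²)*R = (8 + 1)*R = 9*R)
(265 + 81)*(-1225 + w(55)) = (265 + 81)*(-1225 + 9*55) = 346*(-1225 + 495) = 346*(-730) = -252580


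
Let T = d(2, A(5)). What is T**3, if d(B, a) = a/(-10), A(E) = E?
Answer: -1/8 ≈ -0.12500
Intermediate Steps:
d(B, a) = -a/10 (d(B, a) = a*(-1/10) = -a/10)
T = -1/2 (T = -1/10*5 = -1/2 ≈ -0.50000)
T**3 = (-1/2)**3 = -1/8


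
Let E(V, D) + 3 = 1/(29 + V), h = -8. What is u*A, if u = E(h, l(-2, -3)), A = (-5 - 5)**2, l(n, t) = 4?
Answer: -6200/21 ≈ -295.24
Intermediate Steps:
A = 100 (A = (-10)**2 = 100)
E(V, D) = -3 + 1/(29 + V)
u = -62/21 (u = (-86 - 3*(-8))/(29 - 8) = (-86 + 24)/21 = (1/21)*(-62) = -62/21 ≈ -2.9524)
u*A = -62/21*100 = -6200/21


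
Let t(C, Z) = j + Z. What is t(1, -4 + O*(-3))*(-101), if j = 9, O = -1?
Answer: -808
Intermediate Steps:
t(C, Z) = 9 + Z
t(1, -4 + O*(-3))*(-101) = (9 + (-4 - 1*(-3)))*(-101) = (9 + (-4 + 3))*(-101) = (9 - 1)*(-101) = 8*(-101) = -808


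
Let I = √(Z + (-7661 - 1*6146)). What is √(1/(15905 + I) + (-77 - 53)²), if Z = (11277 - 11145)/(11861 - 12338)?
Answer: √((42738325659 + 16900*I*√349061763)/(2528895 + I*√349061763)) ≈ 130.0 - 0.e-9*I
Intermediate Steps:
Z = -44/159 (Z = 132/(-477) = 132*(-1/477) = -44/159 ≈ -0.27673)
I = I*√349061763/159 (I = √(-44/159 + (-7661 - 1*6146)) = √(-44/159 + (-7661 - 6146)) = √(-44/159 - 13807) = √(-2195357/159) = I*√349061763/159 ≈ 117.5*I)
√(1/(15905 + I) + (-77 - 53)²) = √(1/(15905 + I*√349061763/159) + (-77 - 53)²) = √(1/(15905 + I*√349061763/159) + (-130)²) = √(1/(15905 + I*√349061763/159) + 16900) = √(16900 + 1/(15905 + I*√349061763/159))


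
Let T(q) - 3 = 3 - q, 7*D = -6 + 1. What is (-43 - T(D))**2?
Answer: 121104/49 ≈ 2471.5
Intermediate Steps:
D = -5/7 (D = (-6 + 1)/7 = (1/7)*(-5) = -5/7 ≈ -0.71429)
T(q) = 6 - q (T(q) = 3 + (3 - q) = 6 - q)
(-43 - T(D))**2 = (-43 - (6 - 1*(-5/7)))**2 = (-43 - (6 + 5/7))**2 = (-43 - 1*47/7)**2 = (-43 - 47/7)**2 = (-348/7)**2 = 121104/49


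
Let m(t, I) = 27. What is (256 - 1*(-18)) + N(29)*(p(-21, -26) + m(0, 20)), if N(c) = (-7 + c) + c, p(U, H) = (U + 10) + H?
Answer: -236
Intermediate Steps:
p(U, H) = 10 + H + U (p(U, H) = (10 + U) + H = 10 + H + U)
N(c) = -7 + 2*c
(256 - 1*(-18)) + N(29)*(p(-21, -26) + m(0, 20)) = (256 - 1*(-18)) + (-7 + 2*29)*((10 - 26 - 21) + 27) = (256 + 18) + (-7 + 58)*(-37 + 27) = 274 + 51*(-10) = 274 - 510 = -236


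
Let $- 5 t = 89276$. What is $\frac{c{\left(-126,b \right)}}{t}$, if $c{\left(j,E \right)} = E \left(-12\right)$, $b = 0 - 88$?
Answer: $- \frac{120}{2029} \approx -0.059142$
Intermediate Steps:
$t = - \frac{89276}{5}$ ($t = \left(- \frac{1}{5}\right) 89276 = - \frac{89276}{5} \approx -17855.0$)
$b = -88$ ($b = 0 - 88 = -88$)
$c{\left(j,E \right)} = - 12 E$
$\frac{c{\left(-126,b \right)}}{t} = \frac{\left(-12\right) \left(-88\right)}{- \frac{89276}{5}} = 1056 \left(- \frac{5}{89276}\right) = - \frac{120}{2029}$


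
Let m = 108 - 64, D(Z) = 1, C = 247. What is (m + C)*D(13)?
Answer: 291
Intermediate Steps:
m = 44
(m + C)*D(13) = (44 + 247)*1 = 291*1 = 291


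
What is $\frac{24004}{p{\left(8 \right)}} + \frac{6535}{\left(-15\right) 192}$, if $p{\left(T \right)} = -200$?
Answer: $- \frac{1760963}{14400} \approx -122.29$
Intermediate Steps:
$\frac{24004}{p{\left(8 \right)}} + \frac{6535}{\left(-15\right) 192} = \frac{24004}{-200} + \frac{6535}{\left(-15\right) 192} = 24004 \left(- \frac{1}{200}\right) + \frac{6535}{-2880} = - \frac{6001}{50} + 6535 \left(- \frac{1}{2880}\right) = - \frac{6001}{50} - \frac{1307}{576} = - \frac{1760963}{14400}$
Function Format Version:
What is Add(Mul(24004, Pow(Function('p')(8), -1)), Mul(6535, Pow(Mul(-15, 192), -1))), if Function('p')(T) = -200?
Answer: Rational(-1760963, 14400) ≈ -122.29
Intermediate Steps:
Add(Mul(24004, Pow(Function('p')(8), -1)), Mul(6535, Pow(Mul(-15, 192), -1))) = Add(Mul(24004, Pow(-200, -1)), Mul(6535, Pow(Mul(-15, 192), -1))) = Add(Mul(24004, Rational(-1, 200)), Mul(6535, Pow(-2880, -1))) = Add(Rational(-6001, 50), Mul(6535, Rational(-1, 2880))) = Add(Rational(-6001, 50), Rational(-1307, 576)) = Rational(-1760963, 14400)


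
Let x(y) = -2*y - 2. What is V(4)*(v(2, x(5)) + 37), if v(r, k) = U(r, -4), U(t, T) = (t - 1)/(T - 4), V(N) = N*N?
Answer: 590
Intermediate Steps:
V(N) = N²
x(y) = -2 - 2*y
U(t, T) = (-1 + t)/(-4 + T)
v(r, k) = ⅛ - r/8 (v(r, k) = (-1 + r)/(-4 - 4) = (-1 + r)/(-8) = -(-1 + r)/8 = ⅛ - r/8)
V(4)*(v(2, x(5)) + 37) = 4²*((⅛ - ⅛*2) + 37) = 16*((⅛ - ¼) + 37) = 16*(-⅛ + 37) = 16*(295/8) = 590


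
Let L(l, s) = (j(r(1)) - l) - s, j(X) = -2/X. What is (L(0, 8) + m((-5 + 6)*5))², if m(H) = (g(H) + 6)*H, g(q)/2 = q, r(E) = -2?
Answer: 5329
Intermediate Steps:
g(q) = 2*q
L(l, s) = 1 - l - s (L(l, s) = (-2/(-2) - l) - s = (-2*(-½) - l) - s = (1 - l) - s = 1 - l - s)
m(H) = H*(6 + 2*H) (m(H) = (2*H + 6)*H = (6 + 2*H)*H = H*(6 + 2*H))
(L(0, 8) + m((-5 + 6)*5))² = ((1 - 1*0 - 1*8) + 2*((-5 + 6)*5)*(3 + (-5 + 6)*5))² = ((1 + 0 - 8) + 2*(1*5)*(3 + 1*5))² = (-7 + 2*5*(3 + 5))² = (-7 + 2*5*8)² = (-7 + 80)² = 73² = 5329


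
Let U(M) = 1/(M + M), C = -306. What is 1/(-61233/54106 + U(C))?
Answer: -16556436/18764351 ≈ -0.88233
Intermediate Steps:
U(M) = 1/(2*M)
1/(-61233/54106 + U(C)) = 1/(-61233/54106 + (½)/(-306)) = 1/(-61233*1/54106 + (½)*(-1/306)) = 1/(-61233/54106 - 1/612) = 1/(-18764351/16556436) = -16556436/18764351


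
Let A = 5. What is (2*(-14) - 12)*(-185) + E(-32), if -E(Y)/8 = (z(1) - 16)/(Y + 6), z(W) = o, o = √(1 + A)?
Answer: 96136/13 + 4*√6/13 ≈ 7395.8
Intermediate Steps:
o = √6 (o = √(1 + 5) = √6 ≈ 2.4495)
z(W) = √6
E(Y) = -8*(-16 + √6)/(6 + Y) (E(Y) = -8*(√6 - 16)/(Y + 6) = -8*(-16 + √6)/(6 + Y))
(2*(-14) - 12)*(-185) + E(-32) = (2*(-14) - 12)*(-185) + 8*(16 - √6)/(6 - 32) = (-28 - 12)*(-185) + 8*(16 - √6)/(-26) = -40*(-185) + 8*(-1/26)*(16 - √6) = 7400 + (-64/13 + 4*√6/13) = 96136/13 + 4*√6/13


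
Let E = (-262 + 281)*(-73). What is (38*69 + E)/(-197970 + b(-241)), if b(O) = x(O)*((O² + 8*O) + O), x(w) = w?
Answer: -1235/13672762 ≈ -9.0326e-5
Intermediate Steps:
b(O) = O*(O² + 9*O) (b(O) = O*((O² + 8*O) + O) = O*(O² + 9*O))
E = -1387 (E = 19*(-73) = -1387)
(38*69 + E)/(-197970 + b(-241)) = (38*69 - 1387)/(-197970 + (-241)²*(9 - 241)) = (2622 - 1387)/(-197970 + 58081*(-232)) = 1235/(-197970 - 13474792) = 1235/(-13672762) = 1235*(-1/13672762) = -1235/13672762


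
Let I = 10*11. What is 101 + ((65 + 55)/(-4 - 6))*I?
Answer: -1219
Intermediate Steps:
I = 110
101 + ((65 + 55)/(-4 - 6))*I = 101 + ((65 + 55)/(-4 - 6))*110 = 101 + (120/(-10))*110 = 101 + (120*(-1/10))*110 = 101 - 12*110 = 101 - 1320 = -1219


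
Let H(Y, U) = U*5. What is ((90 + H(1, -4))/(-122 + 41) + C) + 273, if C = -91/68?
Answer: 1491553/5508 ≈ 270.80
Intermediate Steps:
H(Y, U) = 5*U
C = -91/68 (C = -91*1/68 = -91/68 ≈ -1.3382)
((90 + H(1, -4))/(-122 + 41) + C) + 273 = ((90 + 5*(-4))/(-122 + 41) - 91/68) + 273 = ((90 - 20)/(-81) - 91/68) + 273 = (70*(-1/81) - 91/68) + 273 = (-70/81 - 91/68) + 273 = -12131/5508 + 273 = 1491553/5508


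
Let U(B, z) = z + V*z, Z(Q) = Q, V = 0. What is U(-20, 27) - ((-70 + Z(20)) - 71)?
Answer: 148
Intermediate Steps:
U(B, z) = z (U(B, z) = z + 0*z = z + 0 = z)
U(-20, 27) - ((-70 + Z(20)) - 71) = 27 - ((-70 + 20) - 71) = 27 - (-50 - 71) = 27 - 1*(-121) = 27 + 121 = 148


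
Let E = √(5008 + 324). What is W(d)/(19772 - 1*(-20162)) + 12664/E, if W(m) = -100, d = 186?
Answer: -50/19967 + 6332*√1333/1333 ≈ 173.43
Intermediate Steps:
E = 2*√1333 (E = √5332 = 2*√1333 ≈ 73.021)
W(d)/(19772 - 1*(-20162)) + 12664/E = -100/(19772 - 1*(-20162)) + 12664/((2*√1333)) = -100/(19772 + 20162) + 12664*(√1333/2666) = -100/39934 + 6332*√1333/1333 = -100*1/39934 + 6332*√1333/1333 = -50/19967 + 6332*√1333/1333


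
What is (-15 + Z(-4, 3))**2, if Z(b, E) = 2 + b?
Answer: 289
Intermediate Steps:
(-15 + Z(-4, 3))**2 = (-15 + (2 - 4))**2 = (-15 - 2)**2 = (-17)**2 = 289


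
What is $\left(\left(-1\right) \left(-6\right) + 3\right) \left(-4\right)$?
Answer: $-36$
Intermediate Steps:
$\left(\left(-1\right) \left(-6\right) + 3\right) \left(-4\right) = \left(6 + 3\right) \left(-4\right) = 9 \left(-4\right) = -36$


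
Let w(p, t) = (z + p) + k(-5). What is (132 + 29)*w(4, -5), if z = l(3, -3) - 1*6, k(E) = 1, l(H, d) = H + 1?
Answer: 483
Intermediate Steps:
l(H, d) = 1 + H
z = -2 (z = (1 + 3) - 1*6 = 4 - 6 = -2)
w(p, t) = -1 + p (w(p, t) = (-2 + p) + 1 = -1 + p)
(132 + 29)*w(4, -5) = (132 + 29)*(-1 + 4) = 161*3 = 483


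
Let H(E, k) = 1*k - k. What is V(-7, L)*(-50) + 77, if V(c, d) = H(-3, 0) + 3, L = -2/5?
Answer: -73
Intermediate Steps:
L = -⅖ (L = (⅕)*(-2) = -⅖ ≈ -0.40000)
H(E, k) = 0 (H(E, k) = k - k = 0)
V(c, d) = 3 (V(c, d) = 0 + 3 = 3)
V(-7, L)*(-50) + 77 = 3*(-50) + 77 = -150 + 77 = -73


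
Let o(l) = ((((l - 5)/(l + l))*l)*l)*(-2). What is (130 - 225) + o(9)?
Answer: -131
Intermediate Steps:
o(l) = -2*l*(-5/2 + l/2) (o(l) = ((((-5 + l)/((2*l)))*l)*l)*(-2) = ((((-5 + l)*(1/(2*l)))*l)*l)*(-2) = ((((-5 + l)/(2*l))*l)*l)*(-2) = ((-5/2 + l/2)*l)*(-2) = (l*(-5/2 + l/2))*(-2) = -2*l*(-5/2 + l/2))
(130 - 225) + o(9) = (130 - 225) + 9*(5 - 1*9) = -95 + 9*(5 - 9) = -95 + 9*(-4) = -95 - 36 = -131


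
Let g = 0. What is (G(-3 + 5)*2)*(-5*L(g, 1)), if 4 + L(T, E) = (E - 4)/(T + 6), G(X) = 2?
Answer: 90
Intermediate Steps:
L(T, E) = -4 + (-4 + E)/(6 + T) (L(T, E) = -4 + (E - 4)/(T + 6) = -4 + (-4 + E)/(6 + T))
(G(-3 + 5)*2)*(-5*L(g, 1)) = (2*2)*(-5*(-28 + 1 - 4*0)/(6 + 0)) = 4*(-5*(-28 + 1 + 0)/6) = 4*(-5*(-27)/6) = 4*(-5*(-9/2)) = 4*(45/2) = 90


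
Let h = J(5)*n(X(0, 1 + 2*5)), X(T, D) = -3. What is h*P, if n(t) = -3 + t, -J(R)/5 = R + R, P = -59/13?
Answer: -17700/13 ≈ -1361.5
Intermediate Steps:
P = -59/13 (P = -59*1/13 = -59/13 ≈ -4.5385)
J(R) = -10*R (J(R) = -5*(R + R) = -10*R)
h = 300 (h = (-10*5)*(-3 - 3) = -50*(-6) = 300)
h*P = 300*(-59/13) = -17700/13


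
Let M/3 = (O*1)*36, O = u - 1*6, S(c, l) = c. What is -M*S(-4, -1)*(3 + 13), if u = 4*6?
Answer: 124416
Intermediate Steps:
u = 24
O = 18 (O = 24 - 1*6 = 24 - 6 = 18)
M = 1944 (M = 3*((18*1)*36) = 3*(18*36) = 3*648 = 1944)
-M*S(-4, -1)*(3 + 13) = -1944*(-4*(3 + 13)) = -1944*(-4*16) = -1944*(-64) = -1*(-124416) = 124416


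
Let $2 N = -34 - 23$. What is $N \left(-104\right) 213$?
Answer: $631332$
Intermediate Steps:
$N = - \frac{57}{2}$ ($N = \frac{-34 - 23}{2} = \frac{1}{2} \left(-57\right) = - \frac{57}{2} \approx -28.5$)
$N \left(-104\right) 213 = \left(- \frac{57}{2}\right) \left(-104\right) 213 = 2964 \cdot 213 = 631332$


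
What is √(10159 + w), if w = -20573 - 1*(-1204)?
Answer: I*√9210 ≈ 95.969*I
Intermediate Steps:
w = -19369 (w = -20573 + 1204 = -19369)
√(10159 + w) = √(10159 - 19369) = √(-9210) = I*√9210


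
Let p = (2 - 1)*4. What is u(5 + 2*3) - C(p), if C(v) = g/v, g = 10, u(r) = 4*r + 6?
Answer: 95/2 ≈ 47.500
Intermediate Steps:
p = 4 (p = 1*4 = 4)
u(r) = 6 + 4*r
C(v) = 10/v
u(5 + 2*3) - C(p) = (6 + 4*(5 + 2*3)) - 10/4 = (6 + 4*(5 + 6)) - 10/4 = (6 + 4*11) - 1*5/2 = (6 + 44) - 5/2 = 50 - 5/2 = 95/2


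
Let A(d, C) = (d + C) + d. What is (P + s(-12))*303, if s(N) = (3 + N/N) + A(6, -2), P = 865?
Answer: 266337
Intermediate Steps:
A(d, C) = C + 2*d (A(d, C) = (C + d) + d = C + 2*d)
s(N) = 14 (s(N) = (3 + N/N) + (-2 + 2*6) = (3 + 1) + (-2 + 12) = 4 + 10 = 14)
(P + s(-12))*303 = (865 + 14)*303 = 879*303 = 266337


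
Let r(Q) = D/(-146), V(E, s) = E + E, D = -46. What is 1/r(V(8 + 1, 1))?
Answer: 73/23 ≈ 3.1739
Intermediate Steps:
V(E, s) = 2*E
r(Q) = 23/73 (r(Q) = -46/(-146) = -46*(-1/146) = 23/73)
1/r(V(8 + 1, 1)) = 1/(23/73) = 73/23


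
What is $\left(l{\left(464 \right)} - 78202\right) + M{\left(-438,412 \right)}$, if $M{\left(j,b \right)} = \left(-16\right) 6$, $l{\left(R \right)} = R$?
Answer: $-77834$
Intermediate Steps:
$M{\left(j,b \right)} = -96$
$\left(l{\left(464 \right)} - 78202\right) + M{\left(-438,412 \right)} = \left(464 - 78202\right) - 96 = -77738 - 96 = -77834$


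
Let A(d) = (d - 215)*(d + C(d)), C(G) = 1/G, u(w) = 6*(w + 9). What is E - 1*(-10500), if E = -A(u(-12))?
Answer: 113275/18 ≈ 6293.1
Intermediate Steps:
u(w) = 54 + 6*w (u(w) = 6*(9 + w) = 54 + 6*w)
A(d) = (-215 + d)*(d + 1/d) (A(d) = (d - 215)*(d + 1/d) = (-215 + d)*(d + 1/d))
E = -75725/18 (E = -(1 + (54 + 6*(-12))² - 215*(54 + 6*(-12)) - 215/(54 + 6*(-12))) = -(1 + (54 - 72)² - 215*(54 - 72) - 215/(54 - 72)) = -(1 + (-18)² - 215*(-18) - 215/(-18)) = -(1 + 324 + 3870 - 215*(-1/18)) = -(1 + 324 + 3870 + 215/18) = -1*75725/18 = -75725/18 ≈ -4206.9)
E - 1*(-10500) = -75725/18 - 1*(-10500) = -75725/18 + 10500 = 113275/18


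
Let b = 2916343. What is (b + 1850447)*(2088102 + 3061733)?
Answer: 24548181979650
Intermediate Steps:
(b + 1850447)*(2088102 + 3061733) = (2916343 + 1850447)*(2088102 + 3061733) = 4766790*5149835 = 24548181979650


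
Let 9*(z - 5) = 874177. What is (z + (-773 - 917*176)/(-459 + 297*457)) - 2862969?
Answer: -24942294809/9018 ≈ -2.7658e+6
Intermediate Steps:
z = 874222/9 (z = 5 + (⅑)*874177 = 5 + 874177/9 = 874222/9 ≈ 97136.)
(z + (-773 - 917*176)/(-459 + 297*457)) - 2862969 = (874222/9 + (-773 - 917*176)/(-459 + 297*457)) - 2862969 = (874222/9 + (-773 - 161392)/(-459 + 135729)) - 2862969 = (874222/9 - 162165/135270) - 2862969 = (874222/9 - 162165*1/135270) - 2862969 = (874222/9 - 10811/9018) - 2862969 = 875959633/9018 - 2862969 = -24942294809/9018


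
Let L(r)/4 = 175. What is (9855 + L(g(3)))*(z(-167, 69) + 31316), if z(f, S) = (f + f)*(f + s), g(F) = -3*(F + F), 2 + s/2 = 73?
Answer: 418674630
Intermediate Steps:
s = 142 (s = -4 + 2*73 = -4 + 146 = 142)
g(F) = -6*F
L(r) = 700 (L(r) = 4*175 = 700)
z(f, S) = 2*f*(142 + f) (z(f, S) = (f + f)*(f + 142) = (2*f)*(142 + f) = 2*f*(142 + f))
(9855 + L(g(3)))*(z(-167, 69) + 31316) = (9855 + 700)*(2*(-167)*(142 - 167) + 31316) = 10555*(2*(-167)*(-25) + 31316) = 10555*(8350 + 31316) = 10555*39666 = 418674630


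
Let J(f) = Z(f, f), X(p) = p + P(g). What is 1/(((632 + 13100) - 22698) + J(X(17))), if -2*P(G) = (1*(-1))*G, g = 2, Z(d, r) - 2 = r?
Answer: -1/8946 ≈ -0.00011178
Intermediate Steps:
Z(d, r) = 2 + r
P(G) = G/2 (P(G) = -1*(-1)*G/2 = -(-1)*G/2 = G/2)
X(p) = 1 + p (X(p) = p + (½)*2 = p + 1 = 1 + p)
J(f) = 2 + f
1/(((632 + 13100) - 22698) + J(X(17))) = 1/(((632 + 13100) - 22698) + (2 + (1 + 17))) = 1/((13732 - 22698) + (2 + 18)) = 1/(-8966 + 20) = 1/(-8946) = -1/8946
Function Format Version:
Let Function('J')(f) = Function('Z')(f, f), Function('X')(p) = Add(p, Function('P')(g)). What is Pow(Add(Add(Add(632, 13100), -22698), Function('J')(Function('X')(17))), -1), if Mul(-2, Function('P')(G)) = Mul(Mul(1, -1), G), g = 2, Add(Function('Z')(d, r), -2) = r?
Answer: Rational(-1, 8946) ≈ -0.00011178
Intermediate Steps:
Function('Z')(d, r) = Add(2, r)
Function('P')(G) = Mul(Rational(1, 2), G) (Function('P')(G) = Mul(Rational(-1, 2), Mul(Mul(1, -1), G)) = Mul(Rational(-1, 2), Mul(-1, G)) = Mul(Rational(1, 2), G))
Function('X')(p) = Add(1, p) (Function('X')(p) = Add(p, Mul(Rational(1, 2), 2)) = Add(p, 1) = Add(1, p))
Function('J')(f) = Add(2, f)
Pow(Add(Add(Add(632, 13100), -22698), Function('J')(Function('X')(17))), -1) = Pow(Add(Add(Add(632, 13100), -22698), Add(2, Add(1, 17))), -1) = Pow(Add(Add(13732, -22698), Add(2, 18)), -1) = Pow(Add(-8966, 20), -1) = Pow(-8946, -1) = Rational(-1, 8946)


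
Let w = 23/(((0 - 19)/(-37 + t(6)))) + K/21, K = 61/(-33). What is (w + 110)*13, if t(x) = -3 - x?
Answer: 28345265/13167 ≈ 2152.8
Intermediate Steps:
K = -61/33 (K = 61*(-1/33) = -61/33 ≈ -1.8485)
w = 732035/13167 (w = 23/(((0 - 19)/(-37 + (-3 - 1*6)))) - 61/33/21 = 23/((-19/(-37 + (-3 - 6)))) - 61/33*1/21 = 23/((-19/(-37 - 9))) - 61/693 = 23/((-19/(-46))) - 61/693 = 23/((-19*(-1/46))) - 61/693 = 23/(19/46) - 61/693 = 23*(46/19) - 61/693 = 1058/19 - 61/693 = 732035/13167 ≈ 55.596)
(w + 110)*13 = (732035/13167 + 110)*13 = (2180405/13167)*13 = 28345265/13167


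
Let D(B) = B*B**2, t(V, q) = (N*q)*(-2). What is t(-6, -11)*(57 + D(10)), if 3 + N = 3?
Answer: 0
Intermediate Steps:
N = 0 (N = -3 + 3 = 0)
t(V, q) = 0 (t(V, q) = (0*q)*(-2) = 0*(-2) = 0)
D(B) = B**3
t(-6, -11)*(57 + D(10)) = 0*(57 + 10**3) = 0*(57 + 1000) = 0*1057 = 0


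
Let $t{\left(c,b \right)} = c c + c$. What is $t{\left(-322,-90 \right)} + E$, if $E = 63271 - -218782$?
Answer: $385415$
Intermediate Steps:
$E = 282053$ ($E = 63271 + 218782 = 282053$)
$t{\left(c,b \right)} = c + c^{2}$ ($t{\left(c,b \right)} = c^{2} + c = c + c^{2}$)
$t{\left(-322,-90 \right)} + E = - 322 \left(1 - 322\right) + 282053 = \left(-322\right) \left(-321\right) + 282053 = 103362 + 282053 = 385415$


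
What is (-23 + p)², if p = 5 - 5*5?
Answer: 1849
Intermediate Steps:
p = -20 (p = 5 - 25 = -20)
(-23 + p)² = (-23 - 20)² = (-43)² = 1849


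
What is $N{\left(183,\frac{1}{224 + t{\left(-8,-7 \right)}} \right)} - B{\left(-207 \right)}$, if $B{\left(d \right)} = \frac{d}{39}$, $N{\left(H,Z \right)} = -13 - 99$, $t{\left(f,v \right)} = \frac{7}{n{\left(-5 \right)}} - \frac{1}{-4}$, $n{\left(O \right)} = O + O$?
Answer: $- \frac{1387}{13} \approx -106.69$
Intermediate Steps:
$n{\left(O \right)} = 2 O$
$t{\left(f,v \right)} = - \frac{9}{20}$ ($t{\left(f,v \right)} = \frac{7}{2 \left(-5\right)} - \frac{1}{-4} = \frac{7}{-10} - - \frac{1}{4} = 7 \left(- \frac{1}{10}\right) + \frac{1}{4} = - \frac{7}{10} + \frac{1}{4} = - \frac{9}{20}$)
$N{\left(H,Z \right)} = -112$
$B{\left(d \right)} = \frac{d}{39}$ ($B{\left(d \right)} = d \frac{1}{39} = \frac{d}{39}$)
$N{\left(183,\frac{1}{224 + t{\left(-8,-7 \right)}} \right)} - B{\left(-207 \right)} = -112 - \frac{1}{39} \left(-207\right) = -112 - - \frac{69}{13} = -112 + \frac{69}{13} = - \frac{1387}{13}$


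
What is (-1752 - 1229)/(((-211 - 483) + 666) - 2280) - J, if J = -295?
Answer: 683841/2308 ≈ 296.29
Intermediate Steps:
(-1752 - 1229)/(((-211 - 483) + 666) - 2280) - J = (-1752 - 1229)/(((-211 - 483) + 666) - 2280) - 1*(-295) = -2981/((-694 + 666) - 2280) + 295 = -2981/(-28 - 2280) + 295 = -2981/(-2308) + 295 = -2981*(-1/2308) + 295 = 2981/2308 + 295 = 683841/2308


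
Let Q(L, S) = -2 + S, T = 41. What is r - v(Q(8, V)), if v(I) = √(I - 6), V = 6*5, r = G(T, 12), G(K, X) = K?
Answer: 41 - √22 ≈ 36.310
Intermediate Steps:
r = 41
V = 30
v(I) = √(-6 + I)
r - v(Q(8, V)) = 41 - √(-6 + (-2 + 30)) = 41 - √(-6 + 28) = 41 - √22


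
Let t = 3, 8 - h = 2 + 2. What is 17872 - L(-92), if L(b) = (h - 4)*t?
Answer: 17872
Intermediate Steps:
h = 4 (h = 8 - (2 + 2) = 8 - 1*4 = 8 - 4 = 4)
L(b) = 0 (L(b) = (4 - 4)*3 = 0*3 = 0)
17872 - L(-92) = 17872 - 1*0 = 17872 + 0 = 17872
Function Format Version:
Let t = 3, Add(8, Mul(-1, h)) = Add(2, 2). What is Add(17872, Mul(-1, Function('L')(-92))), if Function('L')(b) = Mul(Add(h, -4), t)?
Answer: 17872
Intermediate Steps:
h = 4 (h = Add(8, Mul(-1, Add(2, 2))) = Add(8, Mul(-1, 4)) = Add(8, -4) = 4)
Function('L')(b) = 0 (Function('L')(b) = Mul(Add(4, -4), 3) = Mul(0, 3) = 0)
Add(17872, Mul(-1, Function('L')(-92))) = Add(17872, Mul(-1, 0)) = Add(17872, 0) = 17872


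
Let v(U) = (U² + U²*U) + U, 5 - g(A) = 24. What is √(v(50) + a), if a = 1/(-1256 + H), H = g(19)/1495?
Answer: √449729020775813745/1877739 ≈ 357.14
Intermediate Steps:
g(A) = -19 (g(A) = 5 - 1*24 = 5 - 24 = -19)
H = -19/1495 ≈ -0.012709
v(U) = U + U² + U³ (v(U) = (U² + U³) + U = U + U² + U³)
a = -1495/1877739 (a = 1/(-1256 - 19/1495) = 1/(-1877739/1495) = -1495/1877739 ≈ -0.00079617)
√(v(50) + a) = √(50*(1 + 50 + 50²) - 1495/1877739) = √(50*(1 + 50 + 2500) - 1495/1877739) = √(50*2551 - 1495/1877739) = √(127550 - 1495/1877739) = √(239505607955/1877739) = √449729020775813745/1877739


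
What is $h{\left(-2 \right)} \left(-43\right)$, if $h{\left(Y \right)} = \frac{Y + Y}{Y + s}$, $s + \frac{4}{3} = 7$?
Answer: $\frac{516}{11} \approx 46.909$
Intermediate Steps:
$s = \frac{17}{3}$ ($s = - \frac{4}{3} + 7 = \frac{17}{3} \approx 5.6667$)
$h{\left(Y \right)} = \frac{2 Y}{\frac{17}{3} + Y}$ ($h{\left(Y \right)} = \frac{Y + Y}{Y + \frac{17}{3}} = \frac{2 Y}{\frac{17}{3} + Y}$)
$h{\left(-2 \right)} \left(-43\right) = 6 \left(-2\right) \frac{1}{17 + 3 \left(-2\right)} \left(-43\right) = 6 \left(-2\right) \frac{1}{17 - 6} \left(-43\right) = 6 \left(-2\right) \frac{1}{11} \left(-43\right) = \left(- \frac{12}{11}\right) \left(-43\right) = \frac{516}{11}$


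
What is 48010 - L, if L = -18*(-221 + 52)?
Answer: 44968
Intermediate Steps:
L = 3042 (L = -18*(-169) = 3042)
48010 - L = 48010 - 1*3042 = 48010 - 3042 = 44968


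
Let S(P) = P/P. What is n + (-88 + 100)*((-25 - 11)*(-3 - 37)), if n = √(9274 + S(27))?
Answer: 17280 + 5*√371 ≈ 17376.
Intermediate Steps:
S(P) = 1
n = 5*√371 (n = √(9274 + 1) = √9275 = 5*√371 ≈ 96.307)
n + (-88 + 100)*((-25 - 11)*(-3 - 37)) = 5*√371 + (-88 + 100)*((-25 - 11)*(-3 - 37)) = 5*√371 + 12*(-36*(-40)) = 5*√371 + 12*1440 = 5*√371 + 17280 = 17280 + 5*√371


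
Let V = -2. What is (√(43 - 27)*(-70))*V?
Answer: 560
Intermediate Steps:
(√(43 - 27)*(-70))*V = (√(43 - 27)*(-70))*(-2) = (√16*(-70))*(-2) = (4*(-70))*(-2) = -280*(-2) = 560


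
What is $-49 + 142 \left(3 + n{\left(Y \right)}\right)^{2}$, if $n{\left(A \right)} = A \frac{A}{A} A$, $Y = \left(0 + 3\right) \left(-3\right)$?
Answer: $1001903$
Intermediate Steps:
$Y = -9$ ($Y = 3 \left(-3\right) = -9$)
$n{\left(A \right)} = A^{2}$ ($n{\left(A \right)} = A 1 A = A A = A^{2}$)
$-49 + 142 \left(3 + n{\left(Y \right)}\right)^{2} = -49 + 142 \left(3 + \left(-9\right)^{2}\right)^{2} = -49 + 142 \left(3 + 81\right)^{2} = -49 + 142 \cdot 84^{2} = -49 + 142 \cdot 7056 = -49 + 1001952 = 1001903$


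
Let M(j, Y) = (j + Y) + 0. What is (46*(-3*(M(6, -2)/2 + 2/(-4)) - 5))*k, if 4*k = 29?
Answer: -12673/4 ≈ -3168.3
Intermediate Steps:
k = 29/4 (k = (¼)*29 = 29/4 ≈ 7.2500)
M(j, Y) = Y + j (M(j, Y) = (Y + j) + 0 = Y + j)
(46*(-3*(M(6, -2)/2 + 2/(-4)) - 5))*k = (46*(-3*((-2 + 6)/2 + 2/(-4)) - 5))*(29/4) = (46*(-3*(4*(½) + 2*(-¼)) - 5))*(29/4) = (46*(-3*(2 - ½) - 5))*(29/4) = (46*(-3*3/2 - 5))*(29/4) = (46*(-9/2 - 5))*(29/4) = (46*(-19/2))*(29/4) = -437*29/4 = -12673/4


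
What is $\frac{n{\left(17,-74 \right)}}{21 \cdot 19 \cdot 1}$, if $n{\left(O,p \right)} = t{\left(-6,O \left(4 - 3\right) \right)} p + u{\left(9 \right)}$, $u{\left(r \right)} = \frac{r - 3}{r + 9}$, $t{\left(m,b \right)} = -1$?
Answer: $\frac{223}{1197} \approx 0.1863$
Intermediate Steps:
$u{\left(r \right)} = \frac{-3 + r}{9 + r}$
$n{\left(O,p \right)} = \frac{1}{3} - p$ ($n{\left(O,p \right)} = - p + \frac{-3 + 9}{9 + 9} = - p + \frac{1}{18} \cdot 6 = - p + \frac{1}{3} = \frac{1}{3} - p$)
$\frac{n{\left(17,-74 \right)}}{21 \cdot 19 \cdot 1} = \frac{\frac{1}{3} - -74}{21 \cdot 19 \cdot 1} = \frac{\frac{1}{3} + 74}{399 \cdot 1} = \frac{223}{3 \cdot 399} = \frac{223}{3} \cdot \frac{1}{399} = \frac{223}{1197}$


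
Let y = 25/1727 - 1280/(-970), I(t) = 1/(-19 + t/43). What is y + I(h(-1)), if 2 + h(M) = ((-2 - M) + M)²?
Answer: 174933698/136527985 ≈ 1.2813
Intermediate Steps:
h(M) = 2 (h(M) = -2 + ((-2 - M) + M)² = -2 + (-2)² = -2 + 4 = 2)
I(t) = 1/(-19 + t/43) (I(t) = 1/(-19 + t*(1/43)) = 1/(-19 + t/43))
y = 223481/167519 (y = 25*(1/1727) - 1280*(-1/970) = 25/1727 + 128/97 = 223481/167519 ≈ 1.3341)
y + I(h(-1)) = 223481/167519 + 43/(-817 + 2) = 223481/167519 + 43/(-815) = 223481/167519 + 43*(-1/815) = 223481/167519 - 43/815 = 174933698/136527985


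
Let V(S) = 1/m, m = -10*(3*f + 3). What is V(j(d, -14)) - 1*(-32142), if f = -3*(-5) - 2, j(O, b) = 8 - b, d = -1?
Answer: 13499639/420 ≈ 32142.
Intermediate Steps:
f = 13 (f = 15 - 2 = 13)
m = -420 (m = -10*(3*13 + 3) = -10*(39 + 3) = -10*42 = -420)
V(S) = -1/420 (V(S) = 1/(-420) = -1/420)
V(j(d, -14)) - 1*(-32142) = -1/420 - 1*(-32142) = -1/420 + 32142 = 13499639/420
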